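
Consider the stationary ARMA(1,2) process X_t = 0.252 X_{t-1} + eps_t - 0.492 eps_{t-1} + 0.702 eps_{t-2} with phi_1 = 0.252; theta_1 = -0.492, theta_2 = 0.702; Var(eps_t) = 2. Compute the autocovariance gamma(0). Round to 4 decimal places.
\gamma(0) = 2.9941

Multiply the model equation by X_{t-k} and take expectations. With theta_0 = psi_0 = 1 and psi_j the MA(infinity) weights, this gives
  gamma(k) - sum_i phi_i gamma(k-i) = c_k,
  c_k = sigma^2 * sum_{j=k..q} theta_j psi_{j-k}   (c_k = 0 for k > q),
using gamma(-m) = gamma(m).
psi-weights needed (psi_j = theta_j + sum_i phi_i psi_{j-i}):
  psi_1 = theta_1 + phi_1 = -0.492 + (0.252) = -0.24
  psi_2 = theta_2 + phi_1 psi_1 = 0.702 + (0.252)(-0.24) = 0.64152
Right-hand sides:
  c_0 = sigma^2 (1 + theta_1 psi_1 + theta_2 psi_2) = 2 * (1 + (-0.492)(-0.24) + (0.702)(0.64152)) = 2 * 1.568427 = 3.136854
  c_1 = sigma^2 (theta_1 + theta_2 psi_1) = 2 * (-0.492 + (0.702)(-0.24)) = -1.32096
  c_2 = sigma^2 theta_2 = 2 * (0.702) = 1.404
Equations for k = 0 and k = 1 (AR order 1):
  gamma(0) = phi_1 gamma(1) + c_0
  gamma(1) = phi_1 gamma(0) + c_1
Substituting the second into the first: gamma(0) (1 - phi_1^2) = c_0 + phi_1 c_1, so
  gamma(0) = (c_0 + phi_1 c_1) / (1 - phi_1^2) = (3.136854 + (0.252)(-1.32096)) / (1 - (0.252)^2) = 2.803972 / 0.936496 = 2.99411.
Therefore gamma(0) = 2.9941 (to 4 decimal places).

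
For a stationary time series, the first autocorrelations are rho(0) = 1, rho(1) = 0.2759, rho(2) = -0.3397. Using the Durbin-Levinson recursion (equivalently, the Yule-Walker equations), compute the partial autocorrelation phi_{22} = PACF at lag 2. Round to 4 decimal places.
\phi_{22} = -0.4501

The PACF at lag k is phi_{kk}, the last component of the solution
to the Yule-Walker system G_k phi = r_k where
  (G_k)_{ij} = rho(|i - j|), (r_k)_i = rho(i), i,j = 1..k.
Equivalently, Durbin-Levinson gives phi_{kk} iteratively:
  phi_{11} = rho(1)
  phi_{kk} = [rho(k) - sum_{j=1..k-1} phi_{k-1,j} rho(k-j)]
            / [1 - sum_{j=1..k-1} phi_{k-1,j} rho(j)],
  phi_{k,j} = phi_{k-1,j} - phi_{kk} phi_{k-1,k-j},  j = 1..k-1.
Step k = 1:
  phi_11 = rho(1) = 0.2759.
Step k = 2:
  phi_22 = [rho(2) - phi_11 rho(1)] / [1 - phi_11 rho(1)] = [-0.3397 - (0.2759)(0.2759)] / [1 - (0.2759)(0.2759)]
         = -0.41582081 / 0.92387919 = -0.4501.
Therefore phi_{22} = -0.4501.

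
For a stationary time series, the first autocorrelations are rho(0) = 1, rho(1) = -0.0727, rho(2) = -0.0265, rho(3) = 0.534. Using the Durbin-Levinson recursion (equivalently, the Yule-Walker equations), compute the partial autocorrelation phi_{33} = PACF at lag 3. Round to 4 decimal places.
\phi_{33} = 0.5330

The PACF at lag k is phi_{kk}, the last component of the solution
to the Yule-Walker system G_k phi = r_k where
  (G_k)_{ij} = rho(|i - j|), (r_k)_i = rho(i), i,j = 1..k.
Equivalently, Durbin-Levinson gives phi_{kk} iteratively:
  phi_{11} = rho(1)
  phi_{kk} = [rho(k) - sum_{j=1..k-1} phi_{k-1,j} rho(k-j)]
            / [1 - sum_{j=1..k-1} phi_{k-1,j} rho(j)],
  phi_{k,j} = phi_{k-1,j} - phi_{kk} phi_{k-1,k-j},  j = 1..k-1.
Step k = 1:
  phi_11 = rho(1) = -0.0727.
Step k = 2:
  phi_22 = [rho(2) - phi_11 rho(1)] / [1 - phi_11 rho(1)] = [-0.0265 - (-0.0727)(-0.0727)] / [1 - (-0.0727)(-0.0727)]
         = -0.03178529 / 0.99471471 = -0.031954.
  Update: phi_21 = phi_11 - phi_22 phi_11 = -0.0727 - (-0.031954)(-0.0727) = -0.075023.
Step k = 3:
  phi_33 = [rho(3) - phi_21 rho(2) - phi_22 rho(1)] / [1 - phi_21 rho(1) - phi_22 rho(2)]
    numerator   = 0.534 - (-0.075023)(-0.0265) - (-0.031954)(-0.0727) = 0.52968882
    denominator = 1 - (-0.075023)(-0.0727) - (-0.031954)(-0.0265) = 0.99369904
  phi_33 = 0.52968882 / 0.99369904 = 0.533.
Therefore phi_{33} = 0.5330.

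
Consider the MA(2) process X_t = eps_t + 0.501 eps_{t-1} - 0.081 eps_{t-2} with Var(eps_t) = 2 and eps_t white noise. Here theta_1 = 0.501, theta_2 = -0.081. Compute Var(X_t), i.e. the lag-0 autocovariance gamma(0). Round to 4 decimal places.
\gamma(0) = 2.5151

For an MA(q) process X_t = eps_t + sum_i theta_i eps_{t-i} with
Var(eps_t) = sigma^2, the variance is
  gamma(0) = sigma^2 * (1 + sum_i theta_i^2).
  sum_i theta_i^2 = (0.501)^2 + (-0.081)^2 = 0.251001 + 0.006561 = 0.257562.
  gamma(0) = 2 * (1 + 0.257562) = 2 * 1.257562 = 2.515124, which rounds to 2.5151.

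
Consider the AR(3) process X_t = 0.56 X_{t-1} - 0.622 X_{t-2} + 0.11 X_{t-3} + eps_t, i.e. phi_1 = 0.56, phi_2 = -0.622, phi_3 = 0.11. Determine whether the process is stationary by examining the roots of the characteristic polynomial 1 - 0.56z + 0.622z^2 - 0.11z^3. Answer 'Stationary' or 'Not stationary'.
\text{Stationary}

The AR(p) characteristic polynomial is P(z) = 1 - 0.56z + 0.622z^2 - 0.11z^3.
Stationarity requires all roots to lie outside the unit circle, i.e. |z| > 1 for every root.
Degree 3: look for a simple real root z0 first, then factor out (1 - z/z0) and solve the remaining quadratic.
Testing z0 = 5: P(5) = 1 + (-0.56)(5) + (0.622)(5)^2 + (-0.11)(5)^3
  = 1 + (-2.8) + (15.55) + (-13.75) = 0.  So z_0 = 5 is a root, |z_0| = 5.
Divide out the factor (1 - 0.2 z) = (1 - z/z0) (since 1/z0 = 0.2):
  P(z) = (1 - 0.2 z)(1 + (-0.36) z + (0.55) z^2)
  [check: z-coef -0.36 - (0.2) = -0.56; z^2-coef 0.55 - (0.2)(-0.36) = 0.622; z^3-coef -(0.2)(0.55) = -0.11.]
Remaining roots from the quadratic factor 1 + (-0.36) z + (0.55) z^2:
  Set 1 + (-0.36) z + (0.55) z^2 = 0, i.e. a z^2 + b z + c = 0 with a = 0.55, b = -0.36, c = 1.
  Discriminant D = b^2 - 4ac = (-0.36)^2 - 4*(0.55)*1 = 0.1296 - (2.2) = -2.0704.
  D < 0, so the roots are the complex-conjugate pair z = (-b +/- i sqrt(-D)) / (2a) = 0.3273 +/- 1.3081i.
  For a conjugate pair |z|^2 = z * conj(z) = (product of roots) = c/a = 1/(0.55) = 1.818182, so |z| = sqrt(1.818182) = 1.3484 for both roots.
Moduli of all roots: 5.0000, 1.3484, 1.3484.
All moduli strictly greater than 1? Yes.
Verdict: Stationary.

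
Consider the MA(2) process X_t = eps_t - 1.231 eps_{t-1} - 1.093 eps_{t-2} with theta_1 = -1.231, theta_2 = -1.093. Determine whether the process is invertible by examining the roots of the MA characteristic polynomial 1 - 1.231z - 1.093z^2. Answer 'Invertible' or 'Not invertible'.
\text{Not invertible}

The MA(q) characteristic polynomial is P(z) = 1 - 1.231z - 1.093z^2.
Invertibility requires all roots to lie outside the unit circle, i.e. |z| > 1 for every root.
Set 1 + (-1.231) z + (-1.093) z^2 = 0, i.e. a z^2 + b z + c = 0 with a = -1.093, b = -1.231, c = 1.
Discriminant D = b^2 - 4ac = (-1.231)^2 - 4*(-1.093)*1 = 1.515361 - (-4.372) = 5.887361.
D >= 0, so the roots are real: z = (-b +/- sqrt(D)) / (2a) = (1.231 +/- 2.426388) / (-2.186).
  z_1 = (1.231 + 2.426388) / (-2.186) = -1.6731,   |z_1| = 1.6731.
  z_2 = (1.231 - 2.426388) / (-2.186) = 0.5468,   |z_2| = 0.5468.
Moduli of all roots: 1.6731, 0.5468.
All moduli strictly greater than 1? No.
Verdict: Not invertible.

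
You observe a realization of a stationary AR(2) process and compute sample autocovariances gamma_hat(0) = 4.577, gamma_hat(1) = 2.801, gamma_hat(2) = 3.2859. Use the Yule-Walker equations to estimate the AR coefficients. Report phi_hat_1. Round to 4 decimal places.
\hat\phi_{1} = 0.2760

The Yule-Walker equations for an AR(p) process read, in matrix form,
  Gamma_p phi = r_p,   with   (Gamma_p)_{ij} = gamma(|i - j|),
                       (r_p)_i = gamma(i),   i,j = 1..p.
Substitute the sample gammas (Toeplitz matrix and right-hand side of size 2):
  Gamma_p = [[4.577, 2.801], [2.801, 4.577]]
  r_p     = [2.801, 3.2859]
Written out:
  4.577 phi_1 + 2.801 phi_2 = 2.801
  2.801 phi_1 + 4.577 phi_2 = 3.2859
Solve by Cramer's rule:
  det = gamma(0)^2 - gamma(1)^2 = (4.577)^2 - (2.801)^2 = 20.948929 - 7.845601 = 13.103328
  phi_hat_1 = [gamma(1) gamma(0) - gamma(1) gamma(2)] / det = [(2.801)(4.577) - (2.801)(3.2859)] / 13.103328 = 3.6163711 / 13.103328 = 0.276
  phi_hat_2 = [gamma(0) gamma(2) - gamma(1)^2] / det = [(4.577)(3.2859) - (2.801)^2] / 13.103328 = 7.1939633 / 13.103328 = 0.549
So phi_hat = [0.2760, 0.5490].
Therefore phi_hat_1 = 0.2760.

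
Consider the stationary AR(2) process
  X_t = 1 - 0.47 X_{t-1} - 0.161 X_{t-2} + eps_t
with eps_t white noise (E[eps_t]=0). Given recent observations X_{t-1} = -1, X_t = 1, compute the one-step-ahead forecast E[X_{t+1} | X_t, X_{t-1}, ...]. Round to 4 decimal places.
E[X_{t+1} \mid \mathcal F_t] = 0.6910

For an AR(p) model X_t = c + sum_i phi_i X_{t-i} + eps_t, the
one-step-ahead conditional mean is
  E[X_{t+1} | X_t, ...] = c + sum_i phi_i X_{t+1-i}.
Substitute known values:
  E[X_{t+1} | ...] = 1 + (-0.47) * (1) + (-0.161) * (-1)
                   = 0.6910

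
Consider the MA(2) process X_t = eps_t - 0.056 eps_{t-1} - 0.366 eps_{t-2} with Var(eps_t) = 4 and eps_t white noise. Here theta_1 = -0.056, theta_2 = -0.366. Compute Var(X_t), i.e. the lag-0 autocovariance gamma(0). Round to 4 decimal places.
\gamma(0) = 4.5484

For an MA(q) process X_t = eps_t + sum_i theta_i eps_{t-i} with
Var(eps_t) = sigma^2, the variance is
  gamma(0) = sigma^2 * (1 + sum_i theta_i^2).
  sum_i theta_i^2 = (-0.056)^2 + (-0.366)^2 = 0.003136 + 0.133956 = 0.137092.
  gamma(0) = 4 * (1 + 0.137092) = 4 * 1.137092 = 4.548368, which rounds to 4.5484.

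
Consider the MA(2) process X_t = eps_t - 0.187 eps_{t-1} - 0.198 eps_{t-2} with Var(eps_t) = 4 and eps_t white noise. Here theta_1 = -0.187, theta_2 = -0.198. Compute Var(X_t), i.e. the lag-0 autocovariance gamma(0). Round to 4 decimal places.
\gamma(0) = 4.2967

For an MA(q) process X_t = eps_t + sum_i theta_i eps_{t-i} with
Var(eps_t) = sigma^2, the variance is
  gamma(0) = sigma^2 * (1 + sum_i theta_i^2).
  sum_i theta_i^2 = (-0.187)^2 + (-0.198)^2 = 0.034969 + 0.039204 = 0.074173.
  gamma(0) = 4 * (1 + 0.074173) = 4 * 1.074173 = 4.296692, which rounds to 4.2967.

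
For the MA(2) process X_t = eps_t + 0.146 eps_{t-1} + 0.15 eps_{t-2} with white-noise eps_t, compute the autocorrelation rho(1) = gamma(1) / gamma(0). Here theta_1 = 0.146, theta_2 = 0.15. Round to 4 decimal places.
\rho(1) = 0.1609

For an MA(q) process with theta_0 = 1, the autocovariance is
  gamma(k) = sigma^2 * sum_{i=0..q-k} theta_i * theta_{i+k},
and rho(k) = gamma(k) / gamma(0). Sigma^2 cancels.
  numerator   = (1)*(0.146) + (0.146)*(0.15) = 0.1679.
  denominator = (1)^2 + (0.146)^2 + (0.15)^2 = 1.043816.
  rho(1) = 0.1679 / 1.043816 = 0.1609.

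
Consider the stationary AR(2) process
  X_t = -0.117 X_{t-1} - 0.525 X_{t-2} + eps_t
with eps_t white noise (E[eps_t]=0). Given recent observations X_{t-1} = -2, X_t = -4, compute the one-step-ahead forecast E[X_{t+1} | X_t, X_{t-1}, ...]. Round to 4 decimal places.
E[X_{t+1} \mid \mathcal F_t] = 1.5180

For an AR(p) model X_t = c + sum_i phi_i X_{t-i} + eps_t, the
one-step-ahead conditional mean is
  E[X_{t+1} | X_t, ...] = c + sum_i phi_i X_{t+1-i}.
Substitute known values:
  E[X_{t+1} | ...] = (-0.117) * (-4) + (-0.525) * (-2)
                   = 1.5180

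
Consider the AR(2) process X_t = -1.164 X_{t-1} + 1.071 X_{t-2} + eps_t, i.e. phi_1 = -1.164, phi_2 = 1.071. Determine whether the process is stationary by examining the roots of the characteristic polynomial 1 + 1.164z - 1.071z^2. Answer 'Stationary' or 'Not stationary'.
\text{Not stationary}

The AR(p) characteristic polynomial is P(z) = 1 + 1.164z - 1.071z^2.
Stationarity requires all roots to lie outside the unit circle, i.e. |z| > 1 for every root.
Set 1 + (1.164) z + (-1.071) z^2 = 0, i.e. a z^2 + b z + c = 0 with a = -1.071, b = 1.164, c = 1.
Discriminant D = b^2 - 4ac = (1.164)^2 - 4*(-1.071)*1 = 1.354896 - (-4.284) = 5.638896.
D >= 0, so the roots are real: z = (-b +/- sqrt(D)) / (2a) = (-1.164 +/- 2.374636) / (-2.142).
  z_1 = (-1.164 + 2.374636) / (-2.142) = -0.5652,   |z_1| = 0.5652.
  z_2 = (-1.164 - 2.374636) / (-2.142) = 1.652,   |z_2| = 1.652.
Moduli of all roots: 0.5652, 1.6520.
All moduli strictly greater than 1? No.
Verdict: Not stationary.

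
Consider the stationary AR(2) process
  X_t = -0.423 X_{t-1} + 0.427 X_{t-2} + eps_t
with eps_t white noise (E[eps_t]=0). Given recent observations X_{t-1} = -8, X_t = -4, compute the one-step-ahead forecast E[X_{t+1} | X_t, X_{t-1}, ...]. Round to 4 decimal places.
E[X_{t+1} \mid \mathcal F_t] = -1.7240

For an AR(p) model X_t = c + sum_i phi_i X_{t-i} + eps_t, the
one-step-ahead conditional mean is
  E[X_{t+1} | X_t, ...] = c + sum_i phi_i X_{t+1-i}.
Substitute known values:
  E[X_{t+1} | ...] = (-0.423) * (-4) + (0.427) * (-8)
                   = -1.7240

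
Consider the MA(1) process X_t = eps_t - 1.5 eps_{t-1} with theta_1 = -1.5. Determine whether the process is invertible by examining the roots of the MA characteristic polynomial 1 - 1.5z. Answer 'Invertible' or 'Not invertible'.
\text{Not invertible}

The MA(q) characteristic polynomial is P(z) = 1 - 1.5z.
Invertibility requires all roots to lie outside the unit circle, i.e. |z| > 1 for every root.
This is linear in z: 1 + (-1.5) z = 0  =>  z = -1/(-1.5) = 0.666667,  |z| = 0.666667.
Moduli of all roots: 0.6667.
All moduli strictly greater than 1? No.
Verdict: Not invertible.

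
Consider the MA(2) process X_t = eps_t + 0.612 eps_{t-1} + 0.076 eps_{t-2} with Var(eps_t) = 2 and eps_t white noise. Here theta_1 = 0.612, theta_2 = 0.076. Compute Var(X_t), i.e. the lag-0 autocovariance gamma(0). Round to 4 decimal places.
\gamma(0) = 2.7606

For an MA(q) process X_t = eps_t + sum_i theta_i eps_{t-i} with
Var(eps_t) = sigma^2, the variance is
  gamma(0) = sigma^2 * (1 + sum_i theta_i^2).
  sum_i theta_i^2 = (0.612)^2 + (0.076)^2 = 0.374544 + 0.005776 = 0.38032.
  gamma(0) = 2 * (1 + 0.38032) = 2 * 1.38032 = 2.76064, which rounds to 2.7606.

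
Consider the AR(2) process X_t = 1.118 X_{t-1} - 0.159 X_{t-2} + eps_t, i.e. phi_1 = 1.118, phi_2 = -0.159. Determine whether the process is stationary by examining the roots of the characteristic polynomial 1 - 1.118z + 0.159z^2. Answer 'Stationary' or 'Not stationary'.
\text{Stationary}

The AR(p) characteristic polynomial is P(z) = 1 - 1.118z + 0.159z^2.
Stationarity requires all roots to lie outside the unit circle, i.e. |z| > 1 for every root.
Set 1 + (-1.118) z + (0.159) z^2 = 0, i.e. a z^2 + b z + c = 0 with a = 0.159, b = -1.118, c = 1.
Discriminant D = b^2 - 4ac = (-1.118)^2 - 4*(0.159)*1 = 1.249924 - (0.636) = 0.613924.
D >= 0, so the roots are real: z = (-b +/- sqrt(D)) / (2a) = (1.118 +/- 0.783533) / (0.318).
  z_1 = (1.118 + 0.783533) / (0.318) = 5.9797,   |z_1| = 5.9797.
  z_2 = (1.118 - 0.783533) / (0.318) = 1.0518,   |z_2| = 1.0518.
Moduli of all roots: 5.9797, 1.0518.
All moduli strictly greater than 1? Yes.
Verdict: Stationary.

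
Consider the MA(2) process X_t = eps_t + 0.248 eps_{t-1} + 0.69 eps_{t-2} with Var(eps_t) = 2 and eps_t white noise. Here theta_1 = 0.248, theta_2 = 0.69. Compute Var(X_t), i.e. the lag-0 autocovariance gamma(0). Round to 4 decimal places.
\gamma(0) = 3.0752

For an MA(q) process X_t = eps_t + sum_i theta_i eps_{t-i} with
Var(eps_t) = sigma^2, the variance is
  gamma(0) = sigma^2 * (1 + sum_i theta_i^2).
  sum_i theta_i^2 = (0.248)^2 + (0.69)^2 = 0.061504 + 0.4761 = 0.537604.
  gamma(0) = 2 * (1 + 0.537604) = 2 * 1.537604 = 3.075208, which rounds to 3.0752.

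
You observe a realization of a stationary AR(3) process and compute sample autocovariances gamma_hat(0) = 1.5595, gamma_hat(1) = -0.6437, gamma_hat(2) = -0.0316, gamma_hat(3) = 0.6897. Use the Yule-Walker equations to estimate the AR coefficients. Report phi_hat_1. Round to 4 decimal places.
\hat\phi_{1} = -0.4090

The Yule-Walker equations for an AR(p) process read, in matrix form,
  Gamma_p phi = r_p,   with   (Gamma_p)_{ij} = gamma(|i - j|),
                       (r_p)_i = gamma(i),   i,j = 1..p.
Substitute the sample gammas (Toeplitz matrix and right-hand side of size 3):
  Gamma_p = [[1.5595, -0.6437, -0.0316], [-0.6437, 1.5595, -0.6437], [-0.0316, -0.6437, 1.5595]]
  r_p     = [-0.6437, -0.0316, 0.6897]
Written out (R1..R3):
  (R1) 1.5595 phi_1 - 0.6437 phi_2 - 0.0316 phi_3 = -0.6437
  (R2) -0.6437 phi_1 + 1.5595 phi_2 - 0.6437 phi_3 = -0.0316
  (R3) -0.0316 phi_1 - 0.6437 phi_2 + 1.5595 phi_3 = 0.6897
Gaussian elimination:
  R2 <- R2 - (-0.6437/1.5595) R1 = R2 - (-0.412761) R1:  1.293806 phi_2 - 0.656743 phi_3 = -0.297294
  R3 <- R3 - (-0.0316/1.5595) R1 = R3 - (-0.020263) R1:  -0.656743 phi_2 + 1.55886 phi_3 = 0.676657
  R3 <- R3 - (-0.656743/1.293806) R2 = R3 - (-0.507606) R2:  1.225493 phi_3 = 0.525749
Back-substitution:
  phi_hat_3 = 0.525749 / 1.225493 = 0.42901
  phi_hat_2 = (-0.297294 - (-0.656743)(0.42901)) / 1.293806 = -0.012015
  phi_hat_1 = (-0.6437 - (-0.6437)(-0.012015) - (-0.0316)(0.42901)) / 1.5595 = -0.409027
So phi_hat = [-0.4090, -0.0120, 0.4290].
Therefore phi_hat_1 = -0.4090.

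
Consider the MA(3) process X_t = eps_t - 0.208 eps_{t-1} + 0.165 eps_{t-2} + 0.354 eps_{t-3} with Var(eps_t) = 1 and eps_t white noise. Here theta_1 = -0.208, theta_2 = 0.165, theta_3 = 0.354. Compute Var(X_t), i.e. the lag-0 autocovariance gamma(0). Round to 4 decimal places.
\gamma(0) = 1.1958

For an MA(q) process X_t = eps_t + sum_i theta_i eps_{t-i} with
Var(eps_t) = sigma^2, the variance is
  gamma(0) = sigma^2 * (1 + sum_i theta_i^2).
  sum_i theta_i^2 = (-0.208)^2 + (0.165)^2 + (0.354)^2 = 0.043264 + 0.027225 + 0.125316 = 0.195805.
  gamma(0) = 1 * (1 + 0.195805) = 1 * 1.195805 = 1.195805, which rounds to 1.1958.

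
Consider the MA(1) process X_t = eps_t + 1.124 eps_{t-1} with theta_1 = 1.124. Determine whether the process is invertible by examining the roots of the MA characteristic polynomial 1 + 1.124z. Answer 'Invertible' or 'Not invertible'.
\text{Not invertible}

The MA(q) characteristic polynomial is P(z) = 1 + 1.124z.
Invertibility requires all roots to lie outside the unit circle, i.e. |z| > 1 for every root.
This is linear in z: 1 + (1.124) z = 0  =>  z = -1/(1.124) = -0.88968,  |z| = 0.88968.
Moduli of all roots: 0.8897.
All moduli strictly greater than 1? No.
Verdict: Not invertible.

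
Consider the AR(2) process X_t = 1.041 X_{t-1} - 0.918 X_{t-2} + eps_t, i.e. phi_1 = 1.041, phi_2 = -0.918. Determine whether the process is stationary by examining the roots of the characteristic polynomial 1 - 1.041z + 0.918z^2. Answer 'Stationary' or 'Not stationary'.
\text{Stationary}

The AR(p) characteristic polynomial is P(z) = 1 - 1.041z + 0.918z^2.
Stationarity requires all roots to lie outside the unit circle, i.e. |z| > 1 for every root.
Set 1 + (-1.041) z + (0.918) z^2 = 0, i.e. a z^2 + b z + c = 0 with a = 0.918, b = -1.041, c = 1.
Discriminant D = b^2 - 4ac = (-1.041)^2 - 4*(0.918)*1 = 1.083681 - (3.672) = -2.588319.
D < 0, so the roots are the complex-conjugate pair z = (-b +/- i sqrt(-D)) / (2a) = 0.567 +/- 0.8763i.
For a conjugate pair |z|^2 = z * conj(z) = (product of roots) = c/a = 1/(0.918) = 1.089325, so |z| = sqrt(1.089325) = 1.0437 for both roots.
Moduli of all roots: 1.0437, 1.0437.
All moduli strictly greater than 1? Yes.
Verdict: Stationary.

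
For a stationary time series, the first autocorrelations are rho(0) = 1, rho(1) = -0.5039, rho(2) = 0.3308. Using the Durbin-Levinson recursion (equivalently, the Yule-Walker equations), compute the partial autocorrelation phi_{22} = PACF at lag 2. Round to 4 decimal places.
\phi_{22} = 0.1031

The PACF at lag k is phi_{kk}, the last component of the solution
to the Yule-Walker system G_k phi = r_k where
  (G_k)_{ij} = rho(|i - j|), (r_k)_i = rho(i), i,j = 1..k.
Equivalently, Durbin-Levinson gives phi_{kk} iteratively:
  phi_{11} = rho(1)
  phi_{kk} = [rho(k) - sum_{j=1..k-1} phi_{k-1,j} rho(k-j)]
            / [1 - sum_{j=1..k-1} phi_{k-1,j} rho(j)],
  phi_{k,j} = phi_{k-1,j} - phi_{kk} phi_{k-1,k-j},  j = 1..k-1.
Step k = 1:
  phi_11 = rho(1) = -0.5039.
Step k = 2:
  phi_22 = [rho(2) - phi_11 rho(1)] / [1 - phi_11 rho(1)] = [0.3308 - (-0.5039)(-0.5039)] / [1 - (-0.5039)(-0.5039)]
         = 0.07688479 / 0.74608479 = 0.1031.
Therefore phi_{22} = 0.1031.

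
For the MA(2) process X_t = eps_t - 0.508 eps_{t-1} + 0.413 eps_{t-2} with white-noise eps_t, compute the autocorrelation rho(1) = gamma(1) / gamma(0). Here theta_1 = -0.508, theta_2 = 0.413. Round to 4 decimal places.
\rho(1) = -0.5024

For an MA(q) process with theta_0 = 1, the autocovariance is
  gamma(k) = sigma^2 * sum_{i=0..q-k} theta_i * theta_{i+k},
and rho(k) = gamma(k) / gamma(0). Sigma^2 cancels.
  numerator   = (1)*(-0.508) + (-0.508)*(0.413) = -0.717804.
  denominator = (1)^2 + (-0.508)^2 + (0.413)^2 = 1.428633.
  rho(1) = -0.717804 / 1.428633 = -0.5024.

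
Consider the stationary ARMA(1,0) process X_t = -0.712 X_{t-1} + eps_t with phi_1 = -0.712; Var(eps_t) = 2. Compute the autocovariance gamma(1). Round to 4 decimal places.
\gamma(1) = -2.8881

Multiply the model equation by X_{t-k} and take expectations. With theta_0 = psi_0 = 1 and psi_j the MA(infinity) weights, this gives
  gamma(k) - sum_i phi_i gamma(k-i) = c_k,
  c_k = sigma^2 * sum_{j=k..q} theta_j psi_{j-k}   (c_k = 0 for k > q),
using gamma(-m) = gamma(m).
Pure AR (q = 0): c_0 = sigma^2 = 2, c_k = 0 for k >= 1.
Equations for k = 0 and k = 1 (AR order 1):
  gamma(0) = phi_1 gamma(1) + c_0
  gamma(1) = phi_1 gamma(0) + c_1
Substituting the second into the first: gamma(0) (1 - phi_1^2) = c_0 + phi_1 c_1, so
  gamma(0) = c_0 / (1 - phi_1^2) = 2 / (1 - (-0.712)^2) = 2 / 0.493056 = 4.056334.
  gamma(1) = phi_1 gamma(0) = (-0.712)(4.056334) = -2.88811.
Therefore gamma(1) = -2.8881 (to 4 decimal places).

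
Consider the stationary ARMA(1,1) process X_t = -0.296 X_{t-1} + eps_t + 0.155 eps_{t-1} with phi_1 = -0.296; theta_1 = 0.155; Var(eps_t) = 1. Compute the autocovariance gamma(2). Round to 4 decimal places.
\gamma(2) = 0.0436

Multiply the model equation by X_{t-k} and take expectations. With theta_0 = psi_0 = 1 and psi_j the MA(infinity) weights, this gives
  gamma(k) - sum_i phi_i gamma(k-i) = c_k,
  c_k = sigma^2 * sum_{j=k..q} theta_j psi_{j-k}   (c_k = 0 for k > q),
using gamma(-m) = gamma(m).
psi-weights needed (psi_j = theta_j + sum_i phi_i psi_{j-i}):
  psi_1 = theta_1 + phi_1 = 0.155 + (-0.296) = -0.141
Right-hand sides:
  c_0 = sigma^2 (1 + theta_1 psi_1) = 1 * (1 + (0.155)(-0.141)) = 1 * 0.978145 = 0.978145
  c_1 = sigma^2 theta_1 = 1 * (0.155) = 0.155
  c_2 = 0
Equations for k = 0 and k = 1 (AR order 1):
  gamma(0) = phi_1 gamma(1) + c_0
  gamma(1) = phi_1 gamma(0) + c_1
Substituting the second into the first: gamma(0) (1 - phi_1^2) = c_0 + phi_1 c_1, so
  gamma(0) = (c_0 + phi_1 c_1) / (1 - phi_1^2) = (0.978145 + (-0.296)(0.155)) / (1 - (-0.296)^2) = 0.932265 / 0.912384 = 1.02179.
  gamma(1) = phi_1 gamma(0) + c_1 = (-0.296)(1.02179) + (0.155) = -0.14745.
For k = 2 (> q): gamma(2) = phi_1 gamma(1) = (-0.296)(-0.14745) = 0.043645.
Therefore gamma(2) = 0.0436 (to 4 decimal places).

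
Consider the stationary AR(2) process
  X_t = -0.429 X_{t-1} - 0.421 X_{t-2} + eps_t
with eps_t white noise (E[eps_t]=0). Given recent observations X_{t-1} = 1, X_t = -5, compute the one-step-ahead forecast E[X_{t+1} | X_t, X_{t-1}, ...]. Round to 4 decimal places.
E[X_{t+1} \mid \mathcal F_t] = 1.7240

For an AR(p) model X_t = c + sum_i phi_i X_{t-i} + eps_t, the
one-step-ahead conditional mean is
  E[X_{t+1} | X_t, ...] = c + sum_i phi_i X_{t+1-i}.
Substitute known values:
  E[X_{t+1} | ...] = (-0.429) * (-5) + (-0.421) * (1)
                   = 1.7240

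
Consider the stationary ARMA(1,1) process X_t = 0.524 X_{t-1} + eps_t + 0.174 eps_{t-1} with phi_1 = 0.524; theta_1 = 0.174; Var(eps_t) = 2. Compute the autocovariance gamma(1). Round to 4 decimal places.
\gamma(1) = 2.0999

Multiply the model equation by X_{t-k} and take expectations. With theta_0 = psi_0 = 1 and psi_j the MA(infinity) weights, this gives
  gamma(k) - sum_i phi_i gamma(k-i) = c_k,
  c_k = sigma^2 * sum_{j=k..q} theta_j psi_{j-k}   (c_k = 0 for k > q),
using gamma(-m) = gamma(m).
psi-weights needed (psi_j = theta_j + sum_i phi_i psi_{j-i}):
  psi_1 = theta_1 + phi_1 = 0.174 + (0.524) = 0.698
Right-hand sides:
  c_0 = sigma^2 (1 + theta_1 psi_1) = 2 * (1 + (0.174)(0.698)) = 2 * 1.121452 = 2.242904
  c_1 = sigma^2 theta_1 = 2 * (0.174) = 0.348
  c_2 = 0
Equations for k = 0 and k = 1 (AR order 1):
  gamma(0) = phi_1 gamma(1) + c_0
  gamma(1) = phi_1 gamma(0) + c_1
Substituting the second into the first: gamma(0) (1 - phi_1^2) = c_0 + phi_1 c_1, so
  gamma(0) = (c_0 + phi_1 c_1) / (1 - phi_1^2) = (2.242904 + (0.524)(0.348)) / (1 - (0.524)^2) = 2.425256 / 0.725424 = 3.343225.
  gamma(1) = phi_1 gamma(0) + c_1 = (0.524)(3.343225) + (0.348) = 2.09985.
Therefore gamma(1) = 2.0999 (to 4 decimal places).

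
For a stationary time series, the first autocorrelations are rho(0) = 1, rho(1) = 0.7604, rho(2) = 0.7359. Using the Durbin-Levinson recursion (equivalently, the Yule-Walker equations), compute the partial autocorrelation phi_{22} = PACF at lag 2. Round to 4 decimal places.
\phi_{22} = 0.3739

The PACF at lag k is phi_{kk}, the last component of the solution
to the Yule-Walker system G_k phi = r_k where
  (G_k)_{ij} = rho(|i - j|), (r_k)_i = rho(i), i,j = 1..k.
Equivalently, Durbin-Levinson gives phi_{kk} iteratively:
  phi_{11} = rho(1)
  phi_{kk} = [rho(k) - sum_{j=1..k-1} phi_{k-1,j} rho(k-j)]
            / [1 - sum_{j=1..k-1} phi_{k-1,j} rho(j)],
  phi_{k,j} = phi_{k-1,j} - phi_{kk} phi_{k-1,k-j},  j = 1..k-1.
Step k = 1:
  phi_11 = rho(1) = 0.7604.
Step k = 2:
  phi_22 = [rho(2) - phi_11 rho(1)] / [1 - phi_11 rho(1)] = [0.7359 - (0.7604)(0.7604)] / [1 - (0.7604)(0.7604)]
         = 0.15769184 / 0.42179184 = 0.3739.
Therefore phi_{22} = 0.3739.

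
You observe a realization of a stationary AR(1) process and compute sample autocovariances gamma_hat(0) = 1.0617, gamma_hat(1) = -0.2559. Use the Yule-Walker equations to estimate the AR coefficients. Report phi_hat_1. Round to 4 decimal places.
\hat\phi_{1} = -0.2410

The Yule-Walker equations for an AR(p) process read, in matrix form,
  Gamma_p phi = r_p,   with   (Gamma_p)_{ij} = gamma(|i - j|),
                       (r_p)_i = gamma(i),   i,j = 1..p.
Substitute the sample gammas (Toeplitz matrix and right-hand side of size 1):
  Gamma_p = [[1.0617]]
  r_p     = [-0.2559]
With p = 1 this is the single equation gamma(0) phi_1 = gamma(1):
  phi_hat_1 = gamma(1) / gamma(0) = -0.2559 / 1.0617 = -0.2410.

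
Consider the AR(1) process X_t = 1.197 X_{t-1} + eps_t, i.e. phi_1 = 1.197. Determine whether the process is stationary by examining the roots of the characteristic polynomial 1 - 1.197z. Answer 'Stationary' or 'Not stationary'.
\text{Not stationary}

The AR(p) characteristic polynomial is P(z) = 1 - 1.197z.
Stationarity requires all roots to lie outside the unit circle, i.e. |z| > 1 for every root.
This is linear in z: 1 + (-1.197) z = 0  =>  z = -1/(-1.197) = 0.835422,  |z| = 0.835422.
Moduli of all roots: 0.8354.
All moduli strictly greater than 1? No.
Verdict: Not stationary.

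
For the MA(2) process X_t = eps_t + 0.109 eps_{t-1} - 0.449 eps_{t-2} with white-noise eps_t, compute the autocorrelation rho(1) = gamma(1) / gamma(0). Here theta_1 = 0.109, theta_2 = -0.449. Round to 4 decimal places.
\rho(1) = 0.0495

For an MA(q) process with theta_0 = 1, the autocovariance is
  gamma(k) = sigma^2 * sum_{i=0..q-k} theta_i * theta_{i+k},
and rho(k) = gamma(k) / gamma(0). Sigma^2 cancels.
  numerator   = (1)*(0.109) + (0.109)*(-0.449) = 0.060059.
  denominator = (1)^2 + (0.109)^2 + (-0.449)^2 = 1.213482.
  rho(1) = 0.060059 / 1.213482 = 0.0495.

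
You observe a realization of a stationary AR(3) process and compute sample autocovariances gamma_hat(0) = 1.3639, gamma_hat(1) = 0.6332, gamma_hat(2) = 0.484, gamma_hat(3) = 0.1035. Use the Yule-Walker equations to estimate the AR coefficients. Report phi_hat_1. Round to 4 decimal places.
\hat\phi_{1} = 0.4150

The Yule-Walker equations for an AR(p) process read, in matrix form,
  Gamma_p phi = r_p,   with   (Gamma_p)_{ij} = gamma(|i - j|),
                       (r_p)_i = gamma(i),   i,j = 1..p.
Substitute the sample gammas (Toeplitz matrix and right-hand side of size 3):
  Gamma_p = [[1.3639, 0.6332, 0.484], [0.6332, 1.3639, 0.6332], [0.484, 0.6332, 1.3639]]
  r_p     = [0.6332, 0.484, 0.1035]
Written out (R1..R3):
  (R1) 1.3639 phi_1 + 0.6332 phi_2 + 0.484 phi_3 = 0.6332
  (R2) 0.6332 phi_1 + 1.3639 phi_2 + 0.6332 phi_3 = 0.484
  (R3) 0.484 phi_1 + 0.6332 phi_2 + 1.3639 phi_3 = 0.1035
Gaussian elimination:
  R2 <- R2 - (0.6332/1.3639) R1 = R2 - (0.464257) R1:  1.069933 phi_2 + 0.4085 phi_3 = 0.190033
  R3 <- R3 - (0.484/1.3639) R1 = R3 - (0.354865) R1:  0.4085 phi_2 + 1.192145 phi_3 = -0.1212
  R3 <- R3 - (0.4085/1.069933) R2 = R3 - (0.381799) R2:  1.036181 phi_3 = -0.193755
Back-substitution:
  phi_hat_3 = -0.193755 / 1.036181 = -0.186989
  phi_hat_2 = (0.190033 - (0.4085)(-0.186989)) / 1.069933 = 0.249004
  phi_hat_1 = (0.6332 - (0.6332)(0.249004) - (0.484)(-0.186989)) / 1.3639 = 0.415011
So phi_hat = [0.4150, 0.2490, -0.1870].
Therefore phi_hat_1 = 0.4150.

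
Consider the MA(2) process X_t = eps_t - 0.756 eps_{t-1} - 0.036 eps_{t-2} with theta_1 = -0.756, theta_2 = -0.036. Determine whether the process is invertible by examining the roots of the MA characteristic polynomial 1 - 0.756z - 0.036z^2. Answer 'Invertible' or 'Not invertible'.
\text{Invertible}

The MA(q) characteristic polynomial is P(z) = 1 - 0.756z - 0.036z^2.
Invertibility requires all roots to lie outside the unit circle, i.e. |z| > 1 for every root.
Set 1 + (-0.756) z + (-0.036) z^2 = 0, i.e. a z^2 + b z + c = 0 with a = -0.036, b = -0.756, c = 1.
Discriminant D = b^2 - 4ac = (-0.756)^2 - 4*(-0.036)*1 = 0.571536 - (-0.144) = 0.715536.
D >= 0, so the roots are real: z = (-b +/- sqrt(D)) / (2a) = (0.756 +/- 0.845894) / (-0.072).
  z_1 = (0.756 + 0.845894) / (-0.072) = -22.2485,   |z_1| = 22.2485.
  z_2 = (0.756 - 0.845894) / (-0.072) = 1.2485,   |z_2| = 1.2485.
Moduli of all roots: 22.2485, 1.2485.
All moduli strictly greater than 1? Yes.
Verdict: Invertible.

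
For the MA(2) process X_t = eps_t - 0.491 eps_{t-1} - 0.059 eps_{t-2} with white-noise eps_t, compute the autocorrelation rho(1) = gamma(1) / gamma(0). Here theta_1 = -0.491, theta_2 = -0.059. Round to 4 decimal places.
\rho(1) = -0.3712

For an MA(q) process with theta_0 = 1, the autocovariance is
  gamma(k) = sigma^2 * sum_{i=0..q-k} theta_i * theta_{i+k},
and rho(k) = gamma(k) / gamma(0). Sigma^2 cancels.
  numerator   = (1)*(-0.491) + (-0.491)*(-0.059) = -0.462031.
  denominator = (1)^2 + (-0.491)^2 + (-0.059)^2 = 1.244562.
  rho(1) = -0.462031 / 1.244562 = -0.3712.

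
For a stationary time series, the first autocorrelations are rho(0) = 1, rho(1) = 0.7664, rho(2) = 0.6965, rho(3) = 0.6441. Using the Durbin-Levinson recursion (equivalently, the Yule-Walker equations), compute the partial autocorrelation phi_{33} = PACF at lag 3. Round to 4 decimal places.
\phi_{33} = 0.1271

The PACF at lag k is phi_{kk}, the last component of the solution
to the Yule-Walker system G_k phi = r_k where
  (G_k)_{ij} = rho(|i - j|), (r_k)_i = rho(i), i,j = 1..k.
Equivalently, Durbin-Levinson gives phi_{kk} iteratively:
  phi_{11} = rho(1)
  phi_{kk} = [rho(k) - sum_{j=1..k-1} phi_{k-1,j} rho(k-j)]
            / [1 - sum_{j=1..k-1} phi_{k-1,j} rho(j)],
  phi_{k,j} = phi_{k-1,j} - phi_{kk} phi_{k-1,k-j},  j = 1..k-1.
Step k = 1:
  phi_11 = rho(1) = 0.7664.
Step k = 2:
  phi_22 = [rho(2) - phi_11 rho(1)] / [1 - phi_11 rho(1)] = [0.6965 - (0.7664)(0.7664)] / [1 - (0.7664)(0.7664)]
         = 0.10913104 / 0.41263104 = 0.264476.
  Update: phi_21 = phi_11 - phi_22 phi_11 = 0.7664 - (0.264476)(0.7664) = 0.563706.
Step k = 3:
  phi_33 = [rho(3) - phi_21 rho(2) - phi_22 rho(1)] / [1 - phi_21 rho(1) - phi_22 rho(2)]
    numerator   = 0.6441 - (0.563706)(0.6965) - (0.264476)(0.7664) = 0.04878463
    denominator = 1 - (0.563706)(0.7664) - (0.264476)(0.6965) = 0.38376849
  phi_33 = 0.04878463 / 0.38376849 = 0.1271.
Therefore phi_{33} = 0.1271.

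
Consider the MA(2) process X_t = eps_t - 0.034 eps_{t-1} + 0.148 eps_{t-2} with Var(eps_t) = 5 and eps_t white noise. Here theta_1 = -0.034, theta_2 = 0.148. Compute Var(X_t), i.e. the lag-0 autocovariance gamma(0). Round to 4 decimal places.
\gamma(0) = 5.1153

For an MA(q) process X_t = eps_t + sum_i theta_i eps_{t-i} with
Var(eps_t) = sigma^2, the variance is
  gamma(0) = sigma^2 * (1 + sum_i theta_i^2).
  sum_i theta_i^2 = (-0.034)^2 + (0.148)^2 = 0.001156 + 0.021904 = 0.02306.
  gamma(0) = 5 * (1 + 0.02306) = 5 * 1.02306 = 5.1153.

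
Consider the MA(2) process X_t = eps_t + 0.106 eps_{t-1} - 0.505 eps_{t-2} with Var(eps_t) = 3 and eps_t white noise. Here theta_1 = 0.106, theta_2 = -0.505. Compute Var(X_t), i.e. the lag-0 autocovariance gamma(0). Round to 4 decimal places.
\gamma(0) = 3.7988

For an MA(q) process X_t = eps_t + sum_i theta_i eps_{t-i} with
Var(eps_t) = sigma^2, the variance is
  gamma(0) = sigma^2 * (1 + sum_i theta_i^2).
  sum_i theta_i^2 = (0.106)^2 + (-0.505)^2 = 0.011236 + 0.255025 = 0.266261.
  gamma(0) = 3 * (1 + 0.266261) = 3 * 1.266261 = 3.798783, which rounds to 3.7988.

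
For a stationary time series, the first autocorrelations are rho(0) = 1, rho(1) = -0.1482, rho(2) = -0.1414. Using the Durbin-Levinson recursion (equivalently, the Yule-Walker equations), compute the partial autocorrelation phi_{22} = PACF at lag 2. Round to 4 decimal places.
\phi_{22} = -0.1670

The PACF at lag k is phi_{kk}, the last component of the solution
to the Yule-Walker system G_k phi = r_k where
  (G_k)_{ij} = rho(|i - j|), (r_k)_i = rho(i), i,j = 1..k.
Equivalently, Durbin-Levinson gives phi_{kk} iteratively:
  phi_{11} = rho(1)
  phi_{kk} = [rho(k) - sum_{j=1..k-1} phi_{k-1,j} rho(k-j)]
            / [1 - sum_{j=1..k-1} phi_{k-1,j} rho(j)],
  phi_{k,j} = phi_{k-1,j} - phi_{kk} phi_{k-1,k-j},  j = 1..k-1.
Step k = 1:
  phi_11 = rho(1) = -0.1482.
Step k = 2:
  phi_22 = [rho(2) - phi_11 rho(1)] / [1 - phi_11 rho(1)] = [-0.1414 - (-0.1482)(-0.1482)] / [1 - (-0.1482)(-0.1482)]
         = -0.16336324 / 0.97803676 = -0.167.
Therefore phi_{22} = -0.1670.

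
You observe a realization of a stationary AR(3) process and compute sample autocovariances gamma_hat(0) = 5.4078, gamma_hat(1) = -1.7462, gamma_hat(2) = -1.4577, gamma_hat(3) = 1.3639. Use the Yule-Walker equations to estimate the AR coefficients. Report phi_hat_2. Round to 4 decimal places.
\hat\phi_{2} = -0.4210

The Yule-Walker equations for an AR(p) process read, in matrix form,
  Gamma_p phi = r_p,   with   (Gamma_p)_{ij} = gamma(|i - j|),
                       (r_p)_i = gamma(i),   i,j = 1..p.
Substitute the sample gammas (Toeplitz matrix and right-hand side of size 3):
  Gamma_p = [[5.4078, -1.7462, -1.4577], [-1.7462, 5.4078, -1.7462], [-1.4577, -1.7462, 5.4078]]
  r_p     = [-1.7462, -1.4577, 1.3639]
Written out (R1..R3):
  (R1) 5.4078 phi_1 - 1.7462 phi_2 - 1.4577 phi_3 = -1.7462
  (R2) -1.7462 phi_1 + 5.4078 phi_2 - 1.7462 phi_3 = -1.4577
  (R3) -1.4577 phi_1 - 1.7462 phi_2 + 5.4078 phi_3 = 1.3639
Gaussian elimination:
  R2 <- R2 - (-1.7462/5.4078) R1 = R2 - (-0.322904) R1:  4.843945 phi_2 - 2.216897 phi_3 = -2.021555
  R3 <- R3 - (-1.4577/5.4078) R1 = R3 - (-0.269555) R1:  -2.216897 phi_2 + 5.01487 phi_3 = 0.893203
  R3 <- R3 - (-2.216897/4.843945) R2 = R3 - (-0.457664) R2:  4.000277 phi_3 = -0.031989
Back-substitution:
  phi_hat_3 = -0.031989 / 4.000277 = -0.007997
  phi_hat_2 = (-2.021555 - (-2.216897)(-0.007997)) / 4.843945 = -0.420996
  phi_hat_1 = (-1.7462 - (-1.7462)(-0.420996) - (-1.4577)(-0.007997)) / 5.4078 = -0.461001
So phi_hat = [-0.4610, -0.4210, -0.0080].
Therefore phi_hat_2 = -0.4210.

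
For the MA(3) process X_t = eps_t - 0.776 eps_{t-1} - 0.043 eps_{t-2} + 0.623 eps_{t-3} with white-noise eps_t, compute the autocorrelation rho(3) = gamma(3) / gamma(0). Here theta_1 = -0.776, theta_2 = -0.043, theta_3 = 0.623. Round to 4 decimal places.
\rho(3) = 0.3127

For an MA(q) process with theta_0 = 1, the autocovariance is
  gamma(k) = sigma^2 * sum_{i=0..q-k} theta_i * theta_{i+k},
and rho(k) = gamma(k) / gamma(0). Sigma^2 cancels.
  numerator   = (1)*(0.623) = 0.623.
  denominator = (1)^2 + (-0.776)^2 + (-0.043)^2 + (0.623)^2 = 1.992154.
  rho(3) = 0.623 / 1.992154 = 0.3127.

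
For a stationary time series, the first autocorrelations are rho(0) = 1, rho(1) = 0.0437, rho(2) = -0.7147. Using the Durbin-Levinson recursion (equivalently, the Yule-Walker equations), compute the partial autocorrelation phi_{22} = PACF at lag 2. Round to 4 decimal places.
\phi_{22} = -0.7180

The PACF at lag k is phi_{kk}, the last component of the solution
to the Yule-Walker system G_k phi = r_k where
  (G_k)_{ij} = rho(|i - j|), (r_k)_i = rho(i), i,j = 1..k.
Equivalently, Durbin-Levinson gives phi_{kk} iteratively:
  phi_{11} = rho(1)
  phi_{kk} = [rho(k) - sum_{j=1..k-1} phi_{k-1,j} rho(k-j)]
            / [1 - sum_{j=1..k-1} phi_{k-1,j} rho(j)],
  phi_{k,j} = phi_{k-1,j} - phi_{kk} phi_{k-1,k-j},  j = 1..k-1.
Step k = 1:
  phi_11 = rho(1) = 0.0437.
Step k = 2:
  phi_22 = [rho(2) - phi_11 rho(1)] / [1 - phi_11 rho(1)] = [-0.7147 - (0.0437)(0.0437)] / [1 - (0.0437)(0.0437)]
         = -0.71660969 / 0.99809031 = -0.718.
Therefore phi_{22} = -0.7180.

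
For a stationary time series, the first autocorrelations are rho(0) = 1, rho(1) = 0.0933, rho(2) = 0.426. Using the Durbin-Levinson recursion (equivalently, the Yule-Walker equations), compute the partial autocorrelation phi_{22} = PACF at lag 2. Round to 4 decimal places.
\phi_{22} = 0.4210

The PACF at lag k is phi_{kk}, the last component of the solution
to the Yule-Walker system G_k phi = r_k where
  (G_k)_{ij} = rho(|i - j|), (r_k)_i = rho(i), i,j = 1..k.
Equivalently, Durbin-Levinson gives phi_{kk} iteratively:
  phi_{11} = rho(1)
  phi_{kk} = [rho(k) - sum_{j=1..k-1} phi_{k-1,j} rho(k-j)]
            / [1 - sum_{j=1..k-1} phi_{k-1,j} rho(j)],
  phi_{k,j} = phi_{k-1,j} - phi_{kk} phi_{k-1,k-j},  j = 1..k-1.
Step k = 1:
  phi_11 = rho(1) = 0.0933.
Step k = 2:
  phi_22 = [rho(2) - phi_11 rho(1)] / [1 - phi_11 rho(1)] = [0.426 - (0.0933)(0.0933)] / [1 - (0.0933)(0.0933)]
         = 0.41729511 / 0.99129511 = 0.421.
Therefore phi_{22} = 0.4210.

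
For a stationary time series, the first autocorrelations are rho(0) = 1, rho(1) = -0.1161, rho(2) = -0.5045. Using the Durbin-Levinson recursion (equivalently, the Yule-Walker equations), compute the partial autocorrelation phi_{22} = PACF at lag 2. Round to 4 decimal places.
\phi_{22} = -0.5251

The PACF at lag k is phi_{kk}, the last component of the solution
to the Yule-Walker system G_k phi = r_k where
  (G_k)_{ij} = rho(|i - j|), (r_k)_i = rho(i), i,j = 1..k.
Equivalently, Durbin-Levinson gives phi_{kk} iteratively:
  phi_{11} = rho(1)
  phi_{kk} = [rho(k) - sum_{j=1..k-1} phi_{k-1,j} rho(k-j)]
            / [1 - sum_{j=1..k-1} phi_{k-1,j} rho(j)],
  phi_{k,j} = phi_{k-1,j} - phi_{kk} phi_{k-1,k-j},  j = 1..k-1.
Step k = 1:
  phi_11 = rho(1) = -0.1161.
Step k = 2:
  phi_22 = [rho(2) - phi_11 rho(1)] / [1 - phi_11 rho(1)] = [-0.5045 - (-0.1161)(-0.1161)] / [1 - (-0.1161)(-0.1161)]
         = -0.51797921 / 0.98652079 = -0.5251.
Therefore phi_{22} = -0.5251.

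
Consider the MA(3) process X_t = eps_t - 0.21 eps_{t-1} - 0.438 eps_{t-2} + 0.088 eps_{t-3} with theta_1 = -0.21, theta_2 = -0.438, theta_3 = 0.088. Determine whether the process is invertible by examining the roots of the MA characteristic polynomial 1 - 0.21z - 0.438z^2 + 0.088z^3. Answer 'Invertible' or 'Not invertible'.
\text{Invertible}

The MA(q) characteristic polynomial is P(z) = 1 - 0.21z - 0.438z^2 + 0.088z^3.
Invertibility requires all roots to lie outside the unit circle, i.e. |z| > 1 for every root.
Degree 3: look for a simple real root z0 first, then factor out (1 - z/z0) and solve the remaining quadratic.
Testing z0 = 5: P(5) = 1 + (-0.21)(5) + (-0.438)(5)^2 + (0.088)(5)^3
  = 1 + (-1.05) + (-10.95) + (11) = 0.  So z_0 = 5 is a root, |z_0| = 5.
Divide out the factor (1 - 0.2 z) = (1 - z/z0) (since 1/z0 = 0.2):
  P(z) = (1 - 0.2 z)(1 + (-0.01) z + (-0.44) z^2)
  [check: z-coef -0.01 - (0.2) = -0.21; z^2-coef -0.44 - (0.2)(-0.01) = -0.438; z^3-coef -(0.2)(-0.44) = 0.088.]
Remaining roots from the quadratic factor 1 + (-0.01) z + (-0.44) z^2:
  Set 1 + (-0.01) z + (-0.44) z^2 = 0, i.e. a z^2 + b z + c = 0 with a = -0.44, b = -0.01, c = 1.
  Discriminant D = b^2 - 4ac = (-0.01)^2 - 4*(-0.44)*1 = 0.0001 - (-1.76) = 1.7601.
  D >= 0, so the roots are real: z = (-b +/- sqrt(D)) / (2a) = (0.01 +/- 1.326688) / (-0.88).
    z_1 = (0.01 + 1.326688) / (-0.88) = -1.519,   |z_1| = 1.519.
    z_2 = (0.01 - 1.326688) / (-0.88) = 1.4962,   |z_2| = 1.4962.
Moduli of all roots: 5.0000, 1.5190, 1.4962.
All moduli strictly greater than 1? Yes.
Verdict: Invertible.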